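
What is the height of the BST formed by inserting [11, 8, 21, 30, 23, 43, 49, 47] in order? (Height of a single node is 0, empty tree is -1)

Insertion order: [11, 8, 21, 30, 23, 43, 49, 47]
Tree (level-order array): [11, 8, 21, None, None, None, 30, 23, 43, None, None, None, 49, 47]
Compute height bottom-up (empty subtree = -1):
  height(8) = 1 + max(-1, -1) = 0
  height(23) = 1 + max(-1, -1) = 0
  height(47) = 1 + max(-1, -1) = 0
  height(49) = 1 + max(0, -1) = 1
  height(43) = 1 + max(-1, 1) = 2
  height(30) = 1 + max(0, 2) = 3
  height(21) = 1 + max(-1, 3) = 4
  height(11) = 1 + max(0, 4) = 5
Height = 5


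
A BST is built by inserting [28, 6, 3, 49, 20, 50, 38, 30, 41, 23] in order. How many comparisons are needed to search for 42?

Search path for 42: 28 -> 49 -> 38 -> 41
Found: False
Comparisons: 4


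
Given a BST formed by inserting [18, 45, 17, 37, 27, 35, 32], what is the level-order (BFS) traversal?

Tree insertion order: [18, 45, 17, 37, 27, 35, 32]
Tree (level-order array): [18, 17, 45, None, None, 37, None, 27, None, None, 35, 32]
BFS from the root, enqueuing left then right child of each popped node:
  queue [18] -> pop 18, enqueue [17, 45], visited so far: [18]
  queue [17, 45] -> pop 17, enqueue [none], visited so far: [18, 17]
  queue [45] -> pop 45, enqueue [37], visited so far: [18, 17, 45]
  queue [37] -> pop 37, enqueue [27], visited so far: [18, 17, 45, 37]
  queue [27] -> pop 27, enqueue [35], visited so far: [18, 17, 45, 37, 27]
  queue [35] -> pop 35, enqueue [32], visited so far: [18, 17, 45, 37, 27, 35]
  queue [32] -> pop 32, enqueue [none], visited so far: [18, 17, 45, 37, 27, 35, 32]
Result: [18, 17, 45, 37, 27, 35, 32]


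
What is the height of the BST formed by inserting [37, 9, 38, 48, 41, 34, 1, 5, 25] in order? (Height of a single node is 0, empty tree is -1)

Insertion order: [37, 9, 38, 48, 41, 34, 1, 5, 25]
Tree (level-order array): [37, 9, 38, 1, 34, None, 48, None, 5, 25, None, 41]
Compute height bottom-up (empty subtree = -1):
  height(5) = 1 + max(-1, -1) = 0
  height(1) = 1 + max(-1, 0) = 1
  height(25) = 1 + max(-1, -1) = 0
  height(34) = 1 + max(0, -1) = 1
  height(9) = 1 + max(1, 1) = 2
  height(41) = 1 + max(-1, -1) = 0
  height(48) = 1 + max(0, -1) = 1
  height(38) = 1 + max(-1, 1) = 2
  height(37) = 1 + max(2, 2) = 3
Height = 3


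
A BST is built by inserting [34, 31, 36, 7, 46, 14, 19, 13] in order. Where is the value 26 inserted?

Starting tree (level order): [34, 31, 36, 7, None, None, 46, None, 14, None, None, 13, 19]
Insertion path: 34 -> 31 -> 7 -> 14 -> 19
Result: insert 26 as right child of 19
Final tree (level order): [34, 31, 36, 7, None, None, 46, None, 14, None, None, 13, 19, None, None, None, 26]


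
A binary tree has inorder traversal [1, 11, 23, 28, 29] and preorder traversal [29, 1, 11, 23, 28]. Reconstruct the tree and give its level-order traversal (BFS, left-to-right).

Inorder:  [1, 11, 23, 28, 29]
Preorder: [29, 1, 11, 23, 28]
Algorithm: preorder visits root first, so consume preorder in order;
for each root, split the current inorder slice at that value into
left-subtree inorder and right-subtree inorder, then recurse.
Recursive splits:
  root=29; inorder splits into left=[1, 11, 23, 28], right=[]
  root=1; inorder splits into left=[], right=[11, 23, 28]
  root=11; inorder splits into left=[], right=[23, 28]
  root=23; inorder splits into left=[], right=[28]
  root=28; inorder splits into left=[], right=[]
Reconstructed level-order: [29, 1, 11, 23, 28]


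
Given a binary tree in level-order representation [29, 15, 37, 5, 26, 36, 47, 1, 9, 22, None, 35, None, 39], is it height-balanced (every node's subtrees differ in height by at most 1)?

Tree (level-order array): [29, 15, 37, 5, 26, 36, 47, 1, 9, 22, None, 35, None, 39]
Definition: a tree is height-balanced if, at every node, |h(left) - h(right)| <= 1 (empty subtree has height -1).
Bottom-up per-node check:
  node 1: h_left=-1, h_right=-1, diff=0 [OK], height=0
  node 9: h_left=-1, h_right=-1, diff=0 [OK], height=0
  node 5: h_left=0, h_right=0, diff=0 [OK], height=1
  node 22: h_left=-1, h_right=-1, diff=0 [OK], height=0
  node 26: h_left=0, h_right=-1, diff=1 [OK], height=1
  node 15: h_left=1, h_right=1, diff=0 [OK], height=2
  node 35: h_left=-1, h_right=-1, diff=0 [OK], height=0
  node 36: h_left=0, h_right=-1, diff=1 [OK], height=1
  node 39: h_left=-1, h_right=-1, diff=0 [OK], height=0
  node 47: h_left=0, h_right=-1, diff=1 [OK], height=1
  node 37: h_left=1, h_right=1, diff=0 [OK], height=2
  node 29: h_left=2, h_right=2, diff=0 [OK], height=3
All nodes satisfy the balance condition.
Result: Balanced


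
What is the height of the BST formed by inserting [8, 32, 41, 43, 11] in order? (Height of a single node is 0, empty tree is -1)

Insertion order: [8, 32, 41, 43, 11]
Tree (level-order array): [8, None, 32, 11, 41, None, None, None, 43]
Compute height bottom-up (empty subtree = -1):
  height(11) = 1 + max(-1, -1) = 0
  height(43) = 1 + max(-1, -1) = 0
  height(41) = 1 + max(-1, 0) = 1
  height(32) = 1 + max(0, 1) = 2
  height(8) = 1 + max(-1, 2) = 3
Height = 3


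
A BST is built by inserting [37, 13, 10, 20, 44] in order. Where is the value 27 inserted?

Starting tree (level order): [37, 13, 44, 10, 20]
Insertion path: 37 -> 13 -> 20
Result: insert 27 as right child of 20
Final tree (level order): [37, 13, 44, 10, 20, None, None, None, None, None, 27]


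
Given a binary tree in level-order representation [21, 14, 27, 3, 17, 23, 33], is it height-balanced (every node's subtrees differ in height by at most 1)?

Tree (level-order array): [21, 14, 27, 3, 17, 23, 33]
Definition: a tree is height-balanced if, at every node, |h(left) - h(right)| <= 1 (empty subtree has height -1).
Bottom-up per-node check:
  node 3: h_left=-1, h_right=-1, diff=0 [OK], height=0
  node 17: h_left=-1, h_right=-1, diff=0 [OK], height=0
  node 14: h_left=0, h_right=0, diff=0 [OK], height=1
  node 23: h_left=-1, h_right=-1, diff=0 [OK], height=0
  node 33: h_left=-1, h_right=-1, diff=0 [OK], height=0
  node 27: h_left=0, h_right=0, diff=0 [OK], height=1
  node 21: h_left=1, h_right=1, diff=0 [OK], height=2
All nodes satisfy the balance condition.
Result: Balanced


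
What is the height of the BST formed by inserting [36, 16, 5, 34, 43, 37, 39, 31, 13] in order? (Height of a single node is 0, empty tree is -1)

Insertion order: [36, 16, 5, 34, 43, 37, 39, 31, 13]
Tree (level-order array): [36, 16, 43, 5, 34, 37, None, None, 13, 31, None, None, 39]
Compute height bottom-up (empty subtree = -1):
  height(13) = 1 + max(-1, -1) = 0
  height(5) = 1 + max(-1, 0) = 1
  height(31) = 1 + max(-1, -1) = 0
  height(34) = 1 + max(0, -1) = 1
  height(16) = 1 + max(1, 1) = 2
  height(39) = 1 + max(-1, -1) = 0
  height(37) = 1 + max(-1, 0) = 1
  height(43) = 1 + max(1, -1) = 2
  height(36) = 1 + max(2, 2) = 3
Height = 3


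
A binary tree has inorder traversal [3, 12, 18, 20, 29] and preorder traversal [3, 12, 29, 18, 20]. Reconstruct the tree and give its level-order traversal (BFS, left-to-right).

Inorder:  [3, 12, 18, 20, 29]
Preorder: [3, 12, 29, 18, 20]
Algorithm: preorder visits root first, so consume preorder in order;
for each root, split the current inorder slice at that value into
left-subtree inorder and right-subtree inorder, then recurse.
Recursive splits:
  root=3; inorder splits into left=[], right=[12, 18, 20, 29]
  root=12; inorder splits into left=[], right=[18, 20, 29]
  root=29; inorder splits into left=[18, 20], right=[]
  root=18; inorder splits into left=[], right=[20]
  root=20; inorder splits into left=[], right=[]
Reconstructed level-order: [3, 12, 29, 18, 20]


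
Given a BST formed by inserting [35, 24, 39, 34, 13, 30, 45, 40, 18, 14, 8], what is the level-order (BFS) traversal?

Tree insertion order: [35, 24, 39, 34, 13, 30, 45, 40, 18, 14, 8]
Tree (level-order array): [35, 24, 39, 13, 34, None, 45, 8, 18, 30, None, 40, None, None, None, 14]
BFS from the root, enqueuing left then right child of each popped node:
  queue [35] -> pop 35, enqueue [24, 39], visited so far: [35]
  queue [24, 39] -> pop 24, enqueue [13, 34], visited so far: [35, 24]
  queue [39, 13, 34] -> pop 39, enqueue [45], visited so far: [35, 24, 39]
  queue [13, 34, 45] -> pop 13, enqueue [8, 18], visited so far: [35, 24, 39, 13]
  queue [34, 45, 8, 18] -> pop 34, enqueue [30], visited so far: [35, 24, 39, 13, 34]
  queue [45, 8, 18, 30] -> pop 45, enqueue [40], visited so far: [35, 24, 39, 13, 34, 45]
  queue [8, 18, 30, 40] -> pop 8, enqueue [none], visited so far: [35, 24, 39, 13, 34, 45, 8]
  queue [18, 30, 40] -> pop 18, enqueue [14], visited so far: [35, 24, 39, 13, 34, 45, 8, 18]
  queue [30, 40, 14] -> pop 30, enqueue [none], visited so far: [35, 24, 39, 13, 34, 45, 8, 18, 30]
  queue [40, 14] -> pop 40, enqueue [none], visited so far: [35, 24, 39, 13, 34, 45, 8, 18, 30, 40]
  queue [14] -> pop 14, enqueue [none], visited so far: [35, 24, 39, 13, 34, 45, 8, 18, 30, 40, 14]
Result: [35, 24, 39, 13, 34, 45, 8, 18, 30, 40, 14]


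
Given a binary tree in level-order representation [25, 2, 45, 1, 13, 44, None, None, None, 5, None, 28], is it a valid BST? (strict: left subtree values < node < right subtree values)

Level-order array: [25, 2, 45, 1, 13, 44, None, None, None, 5, None, 28]
Validate using subtree bounds (lo, hi): at each node, require lo < value < hi,
then recurse left with hi=value and right with lo=value.
Preorder trace (stopping at first violation):
  at node 25 with bounds (-inf, +inf): OK
  at node 2 with bounds (-inf, 25): OK
  at node 1 with bounds (-inf, 2): OK
  at node 13 with bounds (2, 25): OK
  at node 5 with bounds (2, 13): OK
  at node 45 with bounds (25, +inf): OK
  at node 44 with bounds (25, 45): OK
  at node 28 with bounds (25, 44): OK
No violation found at any node.
Result: Valid BST


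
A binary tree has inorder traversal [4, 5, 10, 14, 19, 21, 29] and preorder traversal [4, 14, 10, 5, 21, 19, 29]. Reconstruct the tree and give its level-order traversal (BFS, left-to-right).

Inorder:  [4, 5, 10, 14, 19, 21, 29]
Preorder: [4, 14, 10, 5, 21, 19, 29]
Algorithm: preorder visits root first, so consume preorder in order;
for each root, split the current inorder slice at that value into
left-subtree inorder and right-subtree inorder, then recurse.
Recursive splits:
  root=4; inorder splits into left=[], right=[5, 10, 14, 19, 21, 29]
  root=14; inorder splits into left=[5, 10], right=[19, 21, 29]
  root=10; inorder splits into left=[5], right=[]
  root=5; inorder splits into left=[], right=[]
  root=21; inorder splits into left=[19], right=[29]
  root=19; inorder splits into left=[], right=[]
  root=29; inorder splits into left=[], right=[]
Reconstructed level-order: [4, 14, 10, 21, 5, 19, 29]


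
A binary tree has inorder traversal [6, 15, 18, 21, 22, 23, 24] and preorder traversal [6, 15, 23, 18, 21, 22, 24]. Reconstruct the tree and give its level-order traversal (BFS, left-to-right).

Inorder:  [6, 15, 18, 21, 22, 23, 24]
Preorder: [6, 15, 23, 18, 21, 22, 24]
Algorithm: preorder visits root first, so consume preorder in order;
for each root, split the current inorder slice at that value into
left-subtree inorder and right-subtree inorder, then recurse.
Recursive splits:
  root=6; inorder splits into left=[], right=[15, 18, 21, 22, 23, 24]
  root=15; inorder splits into left=[], right=[18, 21, 22, 23, 24]
  root=23; inorder splits into left=[18, 21, 22], right=[24]
  root=18; inorder splits into left=[], right=[21, 22]
  root=21; inorder splits into left=[], right=[22]
  root=22; inorder splits into left=[], right=[]
  root=24; inorder splits into left=[], right=[]
Reconstructed level-order: [6, 15, 23, 18, 24, 21, 22]


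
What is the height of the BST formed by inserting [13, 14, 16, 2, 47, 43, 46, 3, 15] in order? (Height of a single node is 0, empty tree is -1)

Insertion order: [13, 14, 16, 2, 47, 43, 46, 3, 15]
Tree (level-order array): [13, 2, 14, None, 3, None, 16, None, None, 15, 47, None, None, 43, None, None, 46]
Compute height bottom-up (empty subtree = -1):
  height(3) = 1 + max(-1, -1) = 0
  height(2) = 1 + max(-1, 0) = 1
  height(15) = 1 + max(-1, -1) = 0
  height(46) = 1 + max(-1, -1) = 0
  height(43) = 1 + max(-1, 0) = 1
  height(47) = 1 + max(1, -1) = 2
  height(16) = 1 + max(0, 2) = 3
  height(14) = 1 + max(-1, 3) = 4
  height(13) = 1 + max(1, 4) = 5
Height = 5


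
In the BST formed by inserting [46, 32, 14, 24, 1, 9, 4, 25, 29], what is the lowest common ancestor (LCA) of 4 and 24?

Tree insertion order: [46, 32, 14, 24, 1, 9, 4, 25, 29]
Tree (level-order array): [46, 32, None, 14, None, 1, 24, None, 9, None, 25, 4, None, None, 29]
In a BST, the LCA of p=4, q=24 is the first node v on the
root-to-leaf path with p <= v <= q (go left if both < v, right if both > v).
Walk from root:
  at 46: both 4 and 24 < 46, go left
  at 32: both 4 and 24 < 32, go left
  at 14: 4 <= 14 <= 24, this is the LCA
LCA = 14


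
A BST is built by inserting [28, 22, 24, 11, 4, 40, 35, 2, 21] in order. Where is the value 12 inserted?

Starting tree (level order): [28, 22, 40, 11, 24, 35, None, 4, 21, None, None, None, None, 2]
Insertion path: 28 -> 22 -> 11 -> 21
Result: insert 12 as left child of 21
Final tree (level order): [28, 22, 40, 11, 24, 35, None, 4, 21, None, None, None, None, 2, None, 12]


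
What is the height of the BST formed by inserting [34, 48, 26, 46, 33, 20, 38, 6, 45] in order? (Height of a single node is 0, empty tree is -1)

Insertion order: [34, 48, 26, 46, 33, 20, 38, 6, 45]
Tree (level-order array): [34, 26, 48, 20, 33, 46, None, 6, None, None, None, 38, None, None, None, None, 45]
Compute height bottom-up (empty subtree = -1):
  height(6) = 1 + max(-1, -1) = 0
  height(20) = 1 + max(0, -1) = 1
  height(33) = 1 + max(-1, -1) = 0
  height(26) = 1 + max(1, 0) = 2
  height(45) = 1 + max(-1, -1) = 0
  height(38) = 1 + max(-1, 0) = 1
  height(46) = 1 + max(1, -1) = 2
  height(48) = 1 + max(2, -1) = 3
  height(34) = 1 + max(2, 3) = 4
Height = 4


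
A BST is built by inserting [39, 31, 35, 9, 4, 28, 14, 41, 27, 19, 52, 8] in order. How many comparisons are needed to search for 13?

Search path for 13: 39 -> 31 -> 9 -> 28 -> 14
Found: False
Comparisons: 5


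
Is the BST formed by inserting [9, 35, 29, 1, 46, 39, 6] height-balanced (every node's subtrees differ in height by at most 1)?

Tree (level-order array): [9, 1, 35, None, 6, 29, 46, None, None, None, None, 39]
Definition: a tree is height-balanced if, at every node, |h(left) - h(right)| <= 1 (empty subtree has height -1).
Bottom-up per-node check:
  node 6: h_left=-1, h_right=-1, diff=0 [OK], height=0
  node 1: h_left=-1, h_right=0, diff=1 [OK], height=1
  node 29: h_left=-1, h_right=-1, diff=0 [OK], height=0
  node 39: h_left=-1, h_right=-1, diff=0 [OK], height=0
  node 46: h_left=0, h_right=-1, diff=1 [OK], height=1
  node 35: h_left=0, h_right=1, diff=1 [OK], height=2
  node 9: h_left=1, h_right=2, diff=1 [OK], height=3
All nodes satisfy the balance condition.
Result: Balanced


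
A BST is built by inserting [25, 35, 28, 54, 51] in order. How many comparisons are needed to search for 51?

Search path for 51: 25 -> 35 -> 54 -> 51
Found: True
Comparisons: 4


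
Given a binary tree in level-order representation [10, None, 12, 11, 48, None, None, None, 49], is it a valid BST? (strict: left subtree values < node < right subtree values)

Level-order array: [10, None, 12, 11, 48, None, None, None, 49]
Validate using subtree bounds (lo, hi): at each node, require lo < value < hi,
then recurse left with hi=value and right with lo=value.
Preorder trace (stopping at first violation):
  at node 10 with bounds (-inf, +inf): OK
  at node 12 with bounds (10, +inf): OK
  at node 11 with bounds (10, 12): OK
  at node 48 with bounds (12, +inf): OK
  at node 49 with bounds (48, +inf): OK
No violation found at any node.
Result: Valid BST


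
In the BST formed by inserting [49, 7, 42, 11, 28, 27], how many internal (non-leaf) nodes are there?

Tree built from: [49, 7, 42, 11, 28, 27]
Tree (level-order array): [49, 7, None, None, 42, 11, None, None, 28, 27]
Rule: An internal node has at least one child.
Per-node child counts:
  node 49: 1 child(ren)
  node 7: 1 child(ren)
  node 42: 1 child(ren)
  node 11: 1 child(ren)
  node 28: 1 child(ren)
  node 27: 0 child(ren)
Matching nodes: [49, 7, 42, 11, 28]
Count of internal (non-leaf) nodes: 5


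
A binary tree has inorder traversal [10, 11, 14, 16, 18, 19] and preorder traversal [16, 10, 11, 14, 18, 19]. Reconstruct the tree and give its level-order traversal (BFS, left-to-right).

Inorder:  [10, 11, 14, 16, 18, 19]
Preorder: [16, 10, 11, 14, 18, 19]
Algorithm: preorder visits root first, so consume preorder in order;
for each root, split the current inorder slice at that value into
left-subtree inorder and right-subtree inorder, then recurse.
Recursive splits:
  root=16; inorder splits into left=[10, 11, 14], right=[18, 19]
  root=10; inorder splits into left=[], right=[11, 14]
  root=11; inorder splits into left=[], right=[14]
  root=14; inorder splits into left=[], right=[]
  root=18; inorder splits into left=[], right=[19]
  root=19; inorder splits into left=[], right=[]
Reconstructed level-order: [16, 10, 18, 11, 19, 14]


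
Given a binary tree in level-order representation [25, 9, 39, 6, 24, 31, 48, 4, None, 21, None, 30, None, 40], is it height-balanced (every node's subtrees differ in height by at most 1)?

Tree (level-order array): [25, 9, 39, 6, 24, 31, 48, 4, None, 21, None, 30, None, 40]
Definition: a tree is height-balanced if, at every node, |h(left) - h(right)| <= 1 (empty subtree has height -1).
Bottom-up per-node check:
  node 4: h_left=-1, h_right=-1, diff=0 [OK], height=0
  node 6: h_left=0, h_right=-1, diff=1 [OK], height=1
  node 21: h_left=-1, h_right=-1, diff=0 [OK], height=0
  node 24: h_left=0, h_right=-1, diff=1 [OK], height=1
  node 9: h_left=1, h_right=1, diff=0 [OK], height=2
  node 30: h_left=-1, h_right=-1, diff=0 [OK], height=0
  node 31: h_left=0, h_right=-1, diff=1 [OK], height=1
  node 40: h_left=-1, h_right=-1, diff=0 [OK], height=0
  node 48: h_left=0, h_right=-1, diff=1 [OK], height=1
  node 39: h_left=1, h_right=1, diff=0 [OK], height=2
  node 25: h_left=2, h_right=2, diff=0 [OK], height=3
All nodes satisfy the balance condition.
Result: Balanced


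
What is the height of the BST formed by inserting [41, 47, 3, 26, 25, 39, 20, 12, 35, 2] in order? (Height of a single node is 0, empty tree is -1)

Insertion order: [41, 47, 3, 26, 25, 39, 20, 12, 35, 2]
Tree (level-order array): [41, 3, 47, 2, 26, None, None, None, None, 25, 39, 20, None, 35, None, 12]
Compute height bottom-up (empty subtree = -1):
  height(2) = 1 + max(-1, -1) = 0
  height(12) = 1 + max(-1, -1) = 0
  height(20) = 1 + max(0, -1) = 1
  height(25) = 1 + max(1, -1) = 2
  height(35) = 1 + max(-1, -1) = 0
  height(39) = 1 + max(0, -1) = 1
  height(26) = 1 + max(2, 1) = 3
  height(3) = 1 + max(0, 3) = 4
  height(47) = 1 + max(-1, -1) = 0
  height(41) = 1 + max(4, 0) = 5
Height = 5


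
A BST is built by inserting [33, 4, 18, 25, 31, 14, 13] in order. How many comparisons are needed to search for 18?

Search path for 18: 33 -> 4 -> 18
Found: True
Comparisons: 3


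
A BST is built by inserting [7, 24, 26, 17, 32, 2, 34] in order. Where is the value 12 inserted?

Starting tree (level order): [7, 2, 24, None, None, 17, 26, None, None, None, 32, None, 34]
Insertion path: 7 -> 24 -> 17
Result: insert 12 as left child of 17
Final tree (level order): [7, 2, 24, None, None, 17, 26, 12, None, None, 32, None, None, None, 34]


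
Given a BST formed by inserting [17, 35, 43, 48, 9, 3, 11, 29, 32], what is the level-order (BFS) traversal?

Tree insertion order: [17, 35, 43, 48, 9, 3, 11, 29, 32]
Tree (level-order array): [17, 9, 35, 3, 11, 29, 43, None, None, None, None, None, 32, None, 48]
BFS from the root, enqueuing left then right child of each popped node:
  queue [17] -> pop 17, enqueue [9, 35], visited so far: [17]
  queue [9, 35] -> pop 9, enqueue [3, 11], visited so far: [17, 9]
  queue [35, 3, 11] -> pop 35, enqueue [29, 43], visited so far: [17, 9, 35]
  queue [3, 11, 29, 43] -> pop 3, enqueue [none], visited so far: [17, 9, 35, 3]
  queue [11, 29, 43] -> pop 11, enqueue [none], visited so far: [17, 9, 35, 3, 11]
  queue [29, 43] -> pop 29, enqueue [32], visited so far: [17, 9, 35, 3, 11, 29]
  queue [43, 32] -> pop 43, enqueue [48], visited so far: [17, 9, 35, 3, 11, 29, 43]
  queue [32, 48] -> pop 32, enqueue [none], visited so far: [17, 9, 35, 3, 11, 29, 43, 32]
  queue [48] -> pop 48, enqueue [none], visited so far: [17, 9, 35, 3, 11, 29, 43, 32, 48]
Result: [17, 9, 35, 3, 11, 29, 43, 32, 48]


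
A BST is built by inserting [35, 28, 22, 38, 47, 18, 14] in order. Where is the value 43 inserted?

Starting tree (level order): [35, 28, 38, 22, None, None, 47, 18, None, None, None, 14]
Insertion path: 35 -> 38 -> 47
Result: insert 43 as left child of 47
Final tree (level order): [35, 28, 38, 22, None, None, 47, 18, None, 43, None, 14]


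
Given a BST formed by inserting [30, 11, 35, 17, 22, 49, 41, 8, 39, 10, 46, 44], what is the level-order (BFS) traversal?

Tree insertion order: [30, 11, 35, 17, 22, 49, 41, 8, 39, 10, 46, 44]
Tree (level-order array): [30, 11, 35, 8, 17, None, 49, None, 10, None, 22, 41, None, None, None, None, None, 39, 46, None, None, 44]
BFS from the root, enqueuing left then right child of each popped node:
  queue [30] -> pop 30, enqueue [11, 35], visited so far: [30]
  queue [11, 35] -> pop 11, enqueue [8, 17], visited so far: [30, 11]
  queue [35, 8, 17] -> pop 35, enqueue [49], visited so far: [30, 11, 35]
  queue [8, 17, 49] -> pop 8, enqueue [10], visited so far: [30, 11, 35, 8]
  queue [17, 49, 10] -> pop 17, enqueue [22], visited so far: [30, 11, 35, 8, 17]
  queue [49, 10, 22] -> pop 49, enqueue [41], visited so far: [30, 11, 35, 8, 17, 49]
  queue [10, 22, 41] -> pop 10, enqueue [none], visited so far: [30, 11, 35, 8, 17, 49, 10]
  queue [22, 41] -> pop 22, enqueue [none], visited so far: [30, 11, 35, 8, 17, 49, 10, 22]
  queue [41] -> pop 41, enqueue [39, 46], visited so far: [30, 11, 35, 8, 17, 49, 10, 22, 41]
  queue [39, 46] -> pop 39, enqueue [none], visited so far: [30, 11, 35, 8, 17, 49, 10, 22, 41, 39]
  queue [46] -> pop 46, enqueue [44], visited so far: [30, 11, 35, 8, 17, 49, 10, 22, 41, 39, 46]
  queue [44] -> pop 44, enqueue [none], visited so far: [30, 11, 35, 8, 17, 49, 10, 22, 41, 39, 46, 44]
Result: [30, 11, 35, 8, 17, 49, 10, 22, 41, 39, 46, 44]


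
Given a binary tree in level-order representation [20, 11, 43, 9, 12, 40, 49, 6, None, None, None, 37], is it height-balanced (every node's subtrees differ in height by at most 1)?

Tree (level-order array): [20, 11, 43, 9, 12, 40, 49, 6, None, None, None, 37]
Definition: a tree is height-balanced if, at every node, |h(left) - h(right)| <= 1 (empty subtree has height -1).
Bottom-up per-node check:
  node 6: h_left=-1, h_right=-1, diff=0 [OK], height=0
  node 9: h_left=0, h_right=-1, diff=1 [OK], height=1
  node 12: h_left=-1, h_right=-1, diff=0 [OK], height=0
  node 11: h_left=1, h_right=0, diff=1 [OK], height=2
  node 37: h_left=-1, h_right=-1, diff=0 [OK], height=0
  node 40: h_left=0, h_right=-1, diff=1 [OK], height=1
  node 49: h_left=-1, h_right=-1, diff=0 [OK], height=0
  node 43: h_left=1, h_right=0, diff=1 [OK], height=2
  node 20: h_left=2, h_right=2, diff=0 [OK], height=3
All nodes satisfy the balance condition.
Result: Balanced


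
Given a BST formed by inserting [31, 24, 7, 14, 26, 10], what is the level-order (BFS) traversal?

Tree insertion order: [31, 24, 7, 14, 26, 10]
Tree (level-order array): [31, 24, None, 7, 26, None, 14, None, None, 10]
BFS from the root, enqueuing left then right child of each popped node:
  queue [31] -> pop 31, enqueue [24], visited so far: [31]
  queue [24] -> pop 24, enqueue [7, 26], visited so far: [31, 24]
  queue [7, 26] -> pop 7, enqueue [14], visited so far: [31, 24, 7]
  queue [26, 14] -> pop 26, enqueue [none], visited so far: [31, 24, 7, 26]
  queue [14] -> pop 14, enqueue [10], visited so far: [31, 24, 7, 26, 14]
  queue [10] -> pop 10, enqueue [none], visited so far: [31, 24, 7, 26, 14, 10]
Result: [31, 24, 7, 26, 14, 10]


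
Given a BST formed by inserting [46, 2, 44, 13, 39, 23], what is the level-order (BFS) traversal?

Tree insertion order: [46, 2, 44, 13, 39, 23]
Tree (level-order array): [46, 2, None, None, 44, 13, None, None, 39, 23]
BFS from the root, enqueuing left then right child of each popped node:
  queue [46] -> pop 46, enqueue [2], visited so far: [46]
  queue [2] -> pop 2, enqueue [44], visited so far: [46, 2]
  queue [44] -> pop 44, enqueue [13], visited so far: [46, 2, 44]
  queue [13] -> pop 13, enqueue [39], visited so far: [46, 2, 44, 13]
  queue [39] -> pop 39, enqueue [23], visited so far: [46, 2, 44, 13, 39]
  queue [23] -> pop 23, enqueue [none], visited so far: [46, 2, 44, 13, 39, 23]
Result: [46, 2, 44, 13, 39, 23]


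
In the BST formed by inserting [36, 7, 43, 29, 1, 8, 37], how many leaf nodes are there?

Tree built from: [36, 7, 43, 29, 1, 8, 37]
Tree (level-order array): [36, 7, 43, 1, 29, 37, None, None, None, 8]
Rule: A leaf has 0 children.
Per-node child counts:
  node 36: 2 child(ren)
  node 7: 2 child(ren)
  node 1: 0 child(ren)
  node 29: 1 child(ren)
  node 8: 0 child(ren)
  node 43: 1 child(ren)
  node 37: 0 child(ren)
Matching nodes: [1, 8, 37]
Count of leaf nodes: 3


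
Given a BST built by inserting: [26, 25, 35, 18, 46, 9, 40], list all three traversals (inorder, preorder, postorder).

Tree insertion order: [26, 25, 35, 18, 46, 9, 40]
Tree (level-order array): [26, 25, 35, 18, None, None, 46, 9, None, 40]
Inorder (L, root, R): [9, 18, 25, 26, 35, 40, 46]
Preorder (root, L, R): [26, 25, 18, 9, 35, 46, 40]
Postorder (L, R, root): [9, 18, 25, 40, 46, 35, 26]


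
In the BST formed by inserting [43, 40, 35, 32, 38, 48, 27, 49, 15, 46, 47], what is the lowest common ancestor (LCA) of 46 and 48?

Tree insertion order: [43, 40, 35, 32, 38, 48, 27, 49, 15, 46, 47]
Tree (level-order array): [43, 40, 48, 35, None, 46, 49, 32, 38, None, 47, None, None, 27, None, None, None, None, None, 15]
In a BST, the LCA of p=46, q=48 is the first node v on the
root-to-leaf path with p <= v <= q (go left if both < v, right if both > v).
Walk from root:
  at 43: both 46 and 48 > 43, go right
  at 48: 46 <= 48 <= 48, this is the LCA
LCA = 48


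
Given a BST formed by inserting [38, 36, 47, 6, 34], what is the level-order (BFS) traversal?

Tree insertion order: [38, 36, 47, 6, 34]
Tree (level-order array): [38, 36, 47, 6, None, None, None, None, 34]
BFS from the root, enqueuing left then right child of each popped node:
  queue [38] -> pop 38, enqueue [36, 47], visited so far: [38]
  queue [36, 47] -> pop 36, enqueue [6], visited so far: [38, 36]
  queue [47, 6] -> pop 47, enqueue [none], visited so far: [38, 36, 47]
  queue [6] -> pop 6, enqueue [34], visited so far: [38, 36, 47, 6]
  queue [34] -> pop 34, enqueue [none], visited so far: [38, 36, 47, 6, 34]
Result: [38, 36, 47, 6, 34]


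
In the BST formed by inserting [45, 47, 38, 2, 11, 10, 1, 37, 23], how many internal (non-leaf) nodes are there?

Tree built from: [45, 47, 38, 2, 11, 10, 1, 37, 23]
Tree (level-order array): [45, 38, 47, 2, None, None, None, 1, 11, None, None, 10, 37, None, None, 23]
Rule: An internal node has at least one child.
Per-node child counts:
  node 45: 2 child(ren)
  node 38: 1 child(ren)
  node 2: 2 child(ren)
  node 1: 0 child(ren)
  node 11: 2 child(ren)
  node 10: 0 child(ren)
  node 37: 1 child(ren)
  node 23: 0 child(ren)
  node 47: 0 child(ren)
Matching nodes: [45, 38, 2, 11, 37]
Count of internal (non-leaf) nodes: 5


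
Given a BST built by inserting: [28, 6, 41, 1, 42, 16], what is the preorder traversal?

Tree insertion order: [28, 6, 41, 1, 42, 16]
Tree (level-order array): [28, 6, 41, 1, 16, None, 42]
Preorder traversal: [28, 6, 1, 16, 41, 42]


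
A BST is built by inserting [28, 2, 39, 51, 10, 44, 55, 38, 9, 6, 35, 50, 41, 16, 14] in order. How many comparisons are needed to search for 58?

Search path for 58: 28 -> 39 -> 51 -> 55
Found: False
Comparisons: 4


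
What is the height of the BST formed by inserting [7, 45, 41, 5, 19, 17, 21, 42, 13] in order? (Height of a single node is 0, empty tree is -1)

Insertion order: [7, 45, 41, 5, 19, 17, 21, 42, 13]
Tree (level-order array): [7, 5, 45, None, None, 41, None, 19, 42, 17, 21, None, None, 13]
Compute height bottom-up (empty subtree = -1):
  height(5) = 1 + max(-1, -1) = 0
  height(13) = 1 + max(-1, -1) = 0
  height(17) = 1 + max(0, -1) = 1
  height(21) = 1 + max(-1, -1) = 0
  height(19) = 1 + max(1, 0) = 2
  height(42) = 1 + max(-1, -1) = 0
  height(41) = 1 + max(2, 0) = 3
  height(45) = 1 + max(3, -1) = 4
  height(7) = 1 + max(0, 4) = 5
Height = 5


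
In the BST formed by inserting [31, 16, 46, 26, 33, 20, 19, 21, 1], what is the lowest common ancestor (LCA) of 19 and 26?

Tree insertion order: [31, 16, 46, 26, 33, 20, 19, 21, 1]
Tree (level-order array): [31, 16, 46, 1, 26, 33, None, None, None, 20, None, None, None, 19, 21]
In a BST, the LCA of p=19, q=26 is the first node v on the
root-to-leaf path with p <= v <= q (go left if both < v, right if both > v).
Walk from root:
  at 31: both 19 and 26 < 31, go left
  at 16: both 19 and 26 > 16, go right
  at 26: 19 <= 26 <= 26, this is the LCA
LCA = 26


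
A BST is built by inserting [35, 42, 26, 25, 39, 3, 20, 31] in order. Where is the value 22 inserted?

Starting tree (level order): [35, 26, 42, 25, 31, 39, None, 3, None, None, None, None, None, None, 20]
Insertion path: 35 -> 26 -> 25 -> 3 -> 20
Result: insert 22 as right child of 20
Final tree (level order): [35, 26, 42, 25, 31, 39, None, 3, None, None, None, None, None, None, 20, None, 22]


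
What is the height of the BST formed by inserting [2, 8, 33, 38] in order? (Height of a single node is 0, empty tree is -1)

Insertion order: [2, 8, 33, 38]
Tree (level-order array): [2, None, 8, None, 33, None, 38]
Compute height bottom-up (empty subtree = -1):
  height(38) = 1 + max(-1, -1) = 0
  height(33) = 1 + max(-1, 0) = 1
  height(8) = 1 + max(-1, 1) = 2
  height(2) = 1 + max(-1, 2) = 3
Height = 3


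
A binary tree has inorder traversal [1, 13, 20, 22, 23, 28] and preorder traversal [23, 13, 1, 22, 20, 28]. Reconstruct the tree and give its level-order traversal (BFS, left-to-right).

Inorder:  [1, 13, 20, 22, 23, 28]
Preorder: [23, 13, 1, 22, 20, 28]
Algorithm: preorder visits root first, so consume preorder in order;
for each root, split the current inorder slice at that value into
left-subtree inorder and right-subtree inorder, then recurse.
Recursive splits:
  root=23; inorder splits into left=[1, 13, 20, 22], right=[28]
  root=13; inorder splits into left=[1], right=[20, 22]
  root=1; inorder splits into left=[], right=[]
  root=22; inorder splits into left=[20], right=[]
  root=20; inorder splits into left=[], right=[]
  root=28; inorder splits into left=[], right=[]
Reconstructed level-order: [23, 13, 28, 1, 22, 20]


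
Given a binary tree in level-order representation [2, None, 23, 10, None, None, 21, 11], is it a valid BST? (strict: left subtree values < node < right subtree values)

Level-order array: [2, None, 23, 10, None, None, 21, 11]
Validate using subtree bounds (lo, hi): at each node, require lo < value < hi,
then recurse left with hi=value and right with lo=value.
Preorder trace (stopping at first violation):
  at node 2 with bounds (-inf, +inf): OK
  at node 23 with bounds (2, +inf): OK
  at node 10 with bounds (2, 23): OK
  at node 21 with bounds (10, 23): OK
  at node 11 with bounds (10, 21): OK
No violation found at any node.
Result: Valid BST


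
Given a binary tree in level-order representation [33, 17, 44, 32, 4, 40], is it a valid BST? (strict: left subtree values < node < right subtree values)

Level-order array: [33, 17, 44, 32, 4, 40]
Validate using subtree bounds (lo, hi): at each node, require lo < value < hi,
then recurse left with hi=value and right with lo=value.
Preorder trace (stopping at first violation):
  at node 33 with bounds (-inf, +inf): OK
  at node 17 with bounds (-inf, 33): OK
  at node 32 with bounds (-inf, 17): VIOLATION
Node 32 violates its bound: not (-inf < 32 < 17).
Result: Not a valid BST


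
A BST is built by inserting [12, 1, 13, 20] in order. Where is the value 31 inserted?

Starting tree (level order): [12, 1, 13, None, None, None, 20]
Insertion path: 12 -> 13 -> 20
Result: insert 31 as right child of 20
Final tree (level order): [12, 1, 13, None, None, None, 20, None, 31]


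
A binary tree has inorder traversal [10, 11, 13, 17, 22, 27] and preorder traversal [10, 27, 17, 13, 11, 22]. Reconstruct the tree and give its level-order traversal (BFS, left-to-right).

Inorder:  [10, 11, 13, 17, 22, 27]
Preorder: [10, 27, 17, 13, 11, 22]
Algorithm: preorder visits root first, so consume preorder in order;
for each root, split the current inorder slice at that value into
left-subtree inorder and right-subtree inorder, then recurse.
Recursive splits:
  root=10; inorder splits into left=[], right=[11, 13, 17, 22, 27]
  root=27; inorder splits into left=[11, 13, 17, 22], right=[]
  root=17; inorder splits into left=[11, 13], right=[22]
  root=13; inorder splits into left=[11], right=[]
  root=11; inorder splits into left=[], right=[]
  root=22; inorder splits into left=[], right=[]
Reconstructed level-order: [10, 27, 17, 13, 22, 11]


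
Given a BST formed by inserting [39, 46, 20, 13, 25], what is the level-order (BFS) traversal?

Tree insertion order: [39, 46, 20, 13, 25]
Tree (level-order array): [39, 20, 46, 13, 25]
BFS from the root, enqueuing left then right child of each popped node:
  queue [39] -> pop 39, enqueue [20, 46], visited so far: [39]
  queue [20, 46] -> pop 20, enqueue [13, 25], visited so far: [39, 20]
  queue [46, 13, 25] -> pop 46, enqueue [none], visited so far: [39, 20, 46]
  queue [13, 25] -> pop 13, enqueue [none], visited so far: [39, 20, 46, 13]
  queue [25] -> pop 25, enqueue [none], visited so far: [39, 20, 46, 13, 25]
Result: [39, 20, 46, 13, 25]


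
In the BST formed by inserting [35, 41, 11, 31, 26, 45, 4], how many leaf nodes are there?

Tree built from: [35, 41, 11, 31, 26, 45, 4]
Tree (level-order array): [35, 11, 41, 4, 31, None, 45, None, None, 26]
Rule: A leaf has 0 children.
Per-node child counts:
  node 35: 2 child(ren)
  node 11: 2 child(ren)
  node 4: 0 child(ren)
  node 31: 1 child(ren)
  node 26: 0 child(ren)
  node 41: 1 child(ren)
  node 45: 0 child(ren)
Matching nodes: [4, 26, 45]
Count of leaf nodes: 3


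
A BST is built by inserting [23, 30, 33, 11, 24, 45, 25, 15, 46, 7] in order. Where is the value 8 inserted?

Starting tree (level order): [23, 11, 30, 7, 15, 24, 33, None, None, None, None, None, 25, None, 45, None, None, None, 46]
Insertion path: 23 -> 11 -> 7
Result: insert 8 as right child of 7
Final tree (level order): [23, 11, 30, 7, 15, 24, 33, None, 8, None, None, None, 25, None, 45, None, None, None, None, None, 46]


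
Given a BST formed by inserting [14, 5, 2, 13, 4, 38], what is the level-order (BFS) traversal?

Tree insertion order: [14, 5, 2, 13, 4, 38]
Tree (level-order array): [14, 5, 38, 2, 13, None, None, None, 4]
BFS from the root, enqueuing left then right child of each popped node:
  queue [14] -> pop 14, enqueue [5, 38], visited so far: [14]
  queue [5, 38] -> pop 5, enqueue [2, 13], visited so far: [14, 5]
  queue [38, 2, 13] -> pop 38, enqueue [none], visited so far: [14, 5, 38]
  queue [2, 13] -> pop 2, enqueue [4], visited so far: [14, 5, 38, 2]
  queue [13, 4] -> pop 13, enqueue [none], visited so far: [14, 5, 38, 2, 13]
  queue [4] -> pop 4, enqueue [none], visited so far: [14, 5, 38, 2, 13, 4]
Result: [14, 5, 38, 2, 13, 4]


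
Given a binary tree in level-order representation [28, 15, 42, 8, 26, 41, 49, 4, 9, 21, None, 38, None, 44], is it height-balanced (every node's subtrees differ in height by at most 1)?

Tree (level-order array): [28, 15, 42, 8, 26, 41, 49, 4, 9, 21, None, 38, None, 44]
Definition: a tree is height-balanced if, at every node, |h(left) - h(right)| <= 1 (empty subtree has height -1).
Bottom-up per-node check:
  node 4: h_left=-1, h_right=-1, diff=0 [OK], height=0
  node 9: h_left=-1, h_right=-1, diff=0 [OK], height=0
  node 8: h_left=0, h_right=0, diff=0 [OK], height=1
  node 21: h_left=-1, h_right=-1, diff=0 [OK], height=0
  node 26: h_left=0, h_right=-1, diff=1 [OK], height=1
  node 15: h_left=1, h_right=1, diff=0 [OK], height=2
  node 38: h_left=-1, h_right=-1, diff=0 [OK], height=0
  node 41: h_left=0, h_right=-1, diff=1 [OK], height=1
  node 44: h_left=-1, h_right=-1, diff=0 [OK], height=0
  node 49: h_left=0, h_right=-1, diff=1 [OK], height=1
  node 42: h_left=1, h_right=1, diff=0 [OK], height=2
  node 28: h_left=2, h_right=2, diff=0 [OK], height=3
All nodes satisfy the balance condition.
Result: Balanced


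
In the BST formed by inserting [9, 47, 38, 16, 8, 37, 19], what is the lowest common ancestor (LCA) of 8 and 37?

Tree insertion order: [9, 47, 38, 16, 8, 37, 19]
Tree (level-order array): [9, 8, 47, None, None, 38, None, 16, None, None, 37, 19]
In a BST, the LCA of p=8, q=37 is the first node v on the
root-to-leaf path with p <= v <= q (go left if both < v, right if both > v).
Walk from root:
  at 9: 8 <= 9 <= 37, this is the LCA
LCA = 9


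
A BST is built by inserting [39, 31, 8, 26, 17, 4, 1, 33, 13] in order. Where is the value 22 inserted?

Starting tree (level order): [39, 31, None, 8, 33, 4, 26, None, None, 1, None, 17, None, None, None, 13]
Insertion path: 39 -> 31 -> 8 -> 26 -> 17
Result: insert 22 as right child of 17
Final tree (level order): [39, 31, None, 8, 33, 4, 26, None, None, 1, None, 17, None, None, None, 13, 22]


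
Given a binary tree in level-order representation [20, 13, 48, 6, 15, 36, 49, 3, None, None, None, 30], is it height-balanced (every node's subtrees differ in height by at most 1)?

Tree (level-order array): [20, 13, 48, 6, 15, 36, 49, 3, None, None, None, 30]
Definition: a tree is height-balanced if, at every node, |h(left) - h(right)| <= 1 (empty subtree has height -1).
Bottom-up per-node check:
  node 3: h_left=-1, h_right=-1, diff=0 [OK], height=0
  node 6: h_left=0, h_right=-1, diff=1 [OK], height=1
  node 15: h_left=-1, h_right=-1, diff=0 [OK], height=0
  node 13: h_left=1, h_right=0, diff=1 [OK], height=2
  node 30: h_left=-1, h_right=-1, diff=0 [OK], height=0
  node 36: h_left=0, h_right=-1, diff=1 [OK], height=1
  node 49: h_left=-1, h_right=-1, diff=0 [OK], height=0
  node 48: h_left=1, h_right=0, diff=1 [OK], height=2
  node 20: h_left=2, h_right=2, diff=0 [OK], height=3
All nodes satisfy the balance condition.
Result: Balanced


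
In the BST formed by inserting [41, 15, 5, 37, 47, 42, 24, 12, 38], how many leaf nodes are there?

Tree built from: [41, 15, 5, 37, 47, 42, 24, 12, 38]
Tree (level-order array): [41, 15, 47, 5, 37, 42, None, None, 12, 24, 38]
Rule: A leaf has 0 children.
Per-node child counts:
  node 41: 2 child(ren)
  node 15: 2 child(ren)
  node 5: 1 child(ren)
  node 12: 0 child(ren)
  node 37: 2 child(ren)
  node 24: 0 child(ren)
  node 38: 0 child(ren)
  node 47: 1 child(ren)
  node 42: 0 child(ren)
Matching nodes: [12, 24, 38, 42]
Count of leaf nodes: 4


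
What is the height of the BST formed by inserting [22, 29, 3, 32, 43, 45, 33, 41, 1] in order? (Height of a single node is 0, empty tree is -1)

Insertion order: [22, 29, 3, 32, 43, 45, 33, 41, 1]
Tree (level-order array): [22, 3, 29, 1, None, None, 32, None, None, None, 43, 33, 45, None, 41]
Compute height bottom-up (empty subtree = -1):
  height(1) = 1 + max(-1, -1) = 0
  height(3) = 1 + max(0, -1) = 1
  height(41) = 1 + max(-1, -1) = 0
  height(33) = 1 + max(-1, 0) = 1
  height(45) = 1 + max(-1, -1) = 0
  height(43) = 1 + max(1, 0) = 2
  height(32) = 1 + max(-1, 2) = 3
  height(29) = 1 + max(-1, 3) = 4
  height(22) = 1 + max(1, 4) = 5
Height = 5


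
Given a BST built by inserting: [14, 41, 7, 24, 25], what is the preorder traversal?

Tree insertion order: [14, 41, 7, 24, 25]
Tree (level-order array): [14, 7, 41, None, None, 24, None, None, 25]
Preorder traversal: [14, 7, 41, 24, 25]


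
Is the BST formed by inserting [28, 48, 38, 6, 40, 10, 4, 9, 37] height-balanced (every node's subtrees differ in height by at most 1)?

Tree (level-order array): [28, 6, 48, 4, 10, 38, None, None, None, 9, None, 37, 40]
Definition: a tree is height-balanced if, at every node, |h(left) - h(right)| <= 1 (empty subtree has height -1).
Bottom-up per-node check:
  node 4: h_left=-1, h_right=-1, diff=0 [OK], height=0
  node 9: h_left=-1, h_right=-1, diff=0 [OK], height=0
  node 10: h_left=0, h_right=-1, diff=1 [OK], height=1
  node 6: h_left=0, h_right=1, diff=1 [OK], height=2
  node 37: h_left=-1, h_right=-1, diff=0 [OK], height=0
  node 40: h_left=-1, h_right=-1, diff=0 [OK], height=0
  node 38: h_left=0, h_right=0, diff=0 [OK], height=1
  node 48: h_left=1, h_right=-1, diff=2 [FAIL (|1--1|=2 > 1)], height=2
  node 28: h_left=2, h_right=2, diff=0 [OK], height=3
Node 48 violates the condition: |1 - -1| = 2 > 1.
Result: Not balanced
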